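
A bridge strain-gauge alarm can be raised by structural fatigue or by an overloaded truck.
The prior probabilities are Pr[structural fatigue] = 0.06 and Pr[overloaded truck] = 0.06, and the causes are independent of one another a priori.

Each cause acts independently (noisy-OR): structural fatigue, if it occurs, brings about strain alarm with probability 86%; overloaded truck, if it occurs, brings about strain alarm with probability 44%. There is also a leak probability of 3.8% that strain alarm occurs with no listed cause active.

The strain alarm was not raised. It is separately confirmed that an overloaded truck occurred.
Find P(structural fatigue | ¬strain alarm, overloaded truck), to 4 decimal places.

Under noisy-OR, P(strain alarm | causes) = 1 − (1−0.038)·∏(1−qᵢ) over the active causes.
Numerator (weight on configurations with structural fatigue): 0.075421×0.06 = 0.004525
Normalizer over all consistent configurations: 0.53872×0.94 + 0.075421×0.06 = 0.510922
P(structural fatigue | ¬strain alarm, overloaded truck) = 0.004525/0.510922 ≈ 0.0089

P(structural fatigue | ¬strain alarm, overloaded truck) ≈ 0.0089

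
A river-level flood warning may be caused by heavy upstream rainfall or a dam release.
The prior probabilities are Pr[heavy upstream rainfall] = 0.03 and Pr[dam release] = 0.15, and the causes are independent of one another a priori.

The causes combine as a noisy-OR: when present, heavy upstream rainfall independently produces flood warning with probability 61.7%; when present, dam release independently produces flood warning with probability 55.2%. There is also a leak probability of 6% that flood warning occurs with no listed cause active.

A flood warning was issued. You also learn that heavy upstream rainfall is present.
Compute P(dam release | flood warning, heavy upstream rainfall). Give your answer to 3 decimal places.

P(dam release | flood warning, heavy upstream rainfall) ≈ 0.188

Under noisy-OR, P(flood warning | causes) = 1 − (1−0.06)·∏(1−qᵢ) over the active causes.
P(flood warning | heavy upstream rainfall) = 0.63998·0.85 + 0.838711·0.15 = 0.543983 + 0.125807 = 0.669790
Of this, 0.125807 comes from 0.838711·0.15 (the dam release=true cases).
So P(dam release | flood warning, heavy upstream rainfall) = 0.125807/0.669790 ≈ 0.188.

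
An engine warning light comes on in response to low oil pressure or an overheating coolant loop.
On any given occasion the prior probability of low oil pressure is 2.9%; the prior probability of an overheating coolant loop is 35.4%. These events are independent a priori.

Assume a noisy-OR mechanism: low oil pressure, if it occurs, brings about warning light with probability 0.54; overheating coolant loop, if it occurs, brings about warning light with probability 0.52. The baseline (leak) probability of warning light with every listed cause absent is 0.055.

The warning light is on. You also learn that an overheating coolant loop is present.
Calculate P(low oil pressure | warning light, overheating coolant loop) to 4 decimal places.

P(low oil pressure | warning light, overheating coolant loop) ≈ 0.0415

Under noisy-OR, P(warning light | causes) = 1 − (1−0.055)·∏(1−qᵢ) over the active causes.
Weight on low oil pressure=true, given the evidence: 0.791344·0.029 = 0.022949
Denominator P(warning light | overheating coolant loop): 0.5464·0.971 + 0.791344·0.029 = 0.553503
P(low oil pressure | warning light, overheating coolant loop) = 0.022949/0.553503 ≈ 0.0415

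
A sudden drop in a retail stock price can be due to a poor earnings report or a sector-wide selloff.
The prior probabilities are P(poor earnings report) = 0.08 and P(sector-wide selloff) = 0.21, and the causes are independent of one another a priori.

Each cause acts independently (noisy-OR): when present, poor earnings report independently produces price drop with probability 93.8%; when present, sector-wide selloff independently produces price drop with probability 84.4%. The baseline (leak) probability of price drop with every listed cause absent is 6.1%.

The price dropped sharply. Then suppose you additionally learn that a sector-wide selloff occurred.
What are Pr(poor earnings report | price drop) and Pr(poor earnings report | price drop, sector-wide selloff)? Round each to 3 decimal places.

Pr(poor earnings report | price drop) ≈ 0.267; Pr(poor earnings report | price drop, sector-wide selloff) ≈ 0.092

Under noisy-OR, P(price drop | causes) = 1 − (1−0.061)·∏(1−qᵢ) over the active causes.
Sum P(price drop|·) weighted by the priors over the 4 (poor earnings report, sector-wide selloff) configurations:
  P(price drop) = 0.061·0.92·0.79 + 0.853516·0.92·0.21 + 0.941782·0.08·0.79 + 0.990918·0.08·0.21
        = 0.044335 + 0.164899 + 0.059521 + 0.016647 = 0.285402
Configurations with poor earnings report contribute 0.076168, so
  P(poor earnings report | price drop) = 0.076168 / 0.285402 ≈ 0.267

With the extra evidence:
Sum P(price drop|·) weighted by the priors over both values of poor earnings report:
  P(price drop | sector-wide selloff) = 0.853516×0.92 + 0.990918×0.08
        = 0.785235 + 0.079273 = 0.864508
Keeping only the poor earnings report-present terms gives 0.079273, so
  P(poor earnings report | price drop, sector-wide selloff) = 0.079273 / 0.864508 ≈ 0.092
The drop from 0.267 to 0.092 is the explaining-away (discounting) effect.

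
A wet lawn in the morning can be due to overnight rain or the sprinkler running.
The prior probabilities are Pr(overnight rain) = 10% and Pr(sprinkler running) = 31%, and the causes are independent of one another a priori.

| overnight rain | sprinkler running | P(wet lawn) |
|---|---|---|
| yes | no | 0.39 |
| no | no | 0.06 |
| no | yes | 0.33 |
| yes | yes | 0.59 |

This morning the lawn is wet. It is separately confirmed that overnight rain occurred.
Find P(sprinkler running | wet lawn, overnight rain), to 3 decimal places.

P(wet lawn | overnight rain) = 0.39·0.69 + 0.59·0.31 = 0.269100 + 0.182900 = 0.452000
The sprinkler running-present share is 0.59·0.31 = 0.182900.
So P(sprinkler running | wet lawn, overnight rain) = 0.182900/0.452000 ≈ 0.405.

P(sprinkler running | wet lawn, overnight rain) ≈ 0.405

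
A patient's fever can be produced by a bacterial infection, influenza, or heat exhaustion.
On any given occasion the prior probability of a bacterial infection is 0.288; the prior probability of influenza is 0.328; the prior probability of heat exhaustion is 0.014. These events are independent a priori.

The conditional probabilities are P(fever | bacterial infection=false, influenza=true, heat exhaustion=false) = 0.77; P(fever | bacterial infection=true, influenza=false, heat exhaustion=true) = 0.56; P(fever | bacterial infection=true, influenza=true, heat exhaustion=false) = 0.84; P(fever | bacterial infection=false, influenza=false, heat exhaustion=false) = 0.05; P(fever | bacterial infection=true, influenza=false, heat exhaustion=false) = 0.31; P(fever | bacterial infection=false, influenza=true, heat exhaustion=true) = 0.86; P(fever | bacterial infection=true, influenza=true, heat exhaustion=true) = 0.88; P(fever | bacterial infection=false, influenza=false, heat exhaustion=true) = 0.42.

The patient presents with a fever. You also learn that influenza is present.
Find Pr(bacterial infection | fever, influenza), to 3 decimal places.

Pr(bacterial infection | fever, influenza) ≈ 0.306

Numerator (weight on configurations with bacterial infection): 0.238533 + 0.003548 = 0.242081
Normalizer over all consistent configurations: 0.77·0.712·0.986 + 0.86·0.712·0.014 + 0.84·0.288·0.986 + 0.88·0.288·0.014 = 0.791218
P(bacterial infection | fever, influenza) = 0.242081/0.791218 ≈ 0.306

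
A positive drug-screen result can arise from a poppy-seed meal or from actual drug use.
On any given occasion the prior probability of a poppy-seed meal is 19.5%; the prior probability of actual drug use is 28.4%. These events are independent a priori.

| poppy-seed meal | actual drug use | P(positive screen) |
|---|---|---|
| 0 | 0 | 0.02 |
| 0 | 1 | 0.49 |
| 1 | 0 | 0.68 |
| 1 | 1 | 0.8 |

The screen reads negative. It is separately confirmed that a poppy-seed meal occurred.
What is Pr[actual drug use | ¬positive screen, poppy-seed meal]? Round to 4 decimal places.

P(¬positive screen | poppy-seed meal) = 0.32×0.716 + 0.2×0.284 = 0.229120 + 0.056800 = 0.285920
Restricting to configurations with actual drug use present: 0.2×0.284 = 0.056800.
So P(actual drug use | ¬positive screen, poppy-seed meal) = 0.056800/0.285920 ≈ 0.1987.

Pr[actual drug use | ¬positive screen, poppy-seed meal] ≈ 0.1987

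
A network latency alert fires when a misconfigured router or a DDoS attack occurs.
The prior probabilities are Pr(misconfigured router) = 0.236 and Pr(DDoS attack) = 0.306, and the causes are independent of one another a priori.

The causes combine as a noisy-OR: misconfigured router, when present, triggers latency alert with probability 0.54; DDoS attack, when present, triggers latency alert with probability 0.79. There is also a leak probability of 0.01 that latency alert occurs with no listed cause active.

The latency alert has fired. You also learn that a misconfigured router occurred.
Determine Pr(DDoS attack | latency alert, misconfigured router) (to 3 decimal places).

Under noisy-OR, P(latency alert | causes) = 1 − (1−0.01)·∏(1−qᵢ) over the active causes.
Sum P(latency alert|·) weighted by the priors over both values of DDoS attack:
  P(latency alert | misconfigured router) = 0.5446×0.694 + 0.904366×0.306
        = 0.377952 + 0.276736 = 0.654688
Configurations with DDoS attack contribute 0.276736, so
  P(DDoS attack | latency alert, misconfigured router) = 0.276736 / 0.654688 ≈ 0.423

Pr(DDoS attack | latency alert, misconfigured router) ≈ 0.423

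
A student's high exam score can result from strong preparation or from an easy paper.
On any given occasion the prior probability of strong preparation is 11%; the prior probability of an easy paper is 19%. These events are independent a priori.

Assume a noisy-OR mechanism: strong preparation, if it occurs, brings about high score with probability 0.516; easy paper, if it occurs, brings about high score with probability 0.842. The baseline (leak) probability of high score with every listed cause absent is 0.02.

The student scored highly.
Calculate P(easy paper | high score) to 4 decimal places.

P(easy paper | high score) ≈ 0.7259

Under noisy-OR, P(high score | causes) = 1 − (1−0.02)·∏(1−qᵢ) over the active causes.
By total probability over the 4 (strong preparation, easy paper) configurations:
  P(high score) = 0.02·0.89·0.81 + 0.84516·0.89·0.19 + 0.52568·0.11·0.81 + 0.925057·0.11·0.19
        = 0.014418 + 0.142917 + 0.046838 + 0.019334 = 0.223507
The terms with easy paper present sum to 0.162251, so
  P(easy paper | high score) = 0.162251 / 0.223507 ≈ 0.7259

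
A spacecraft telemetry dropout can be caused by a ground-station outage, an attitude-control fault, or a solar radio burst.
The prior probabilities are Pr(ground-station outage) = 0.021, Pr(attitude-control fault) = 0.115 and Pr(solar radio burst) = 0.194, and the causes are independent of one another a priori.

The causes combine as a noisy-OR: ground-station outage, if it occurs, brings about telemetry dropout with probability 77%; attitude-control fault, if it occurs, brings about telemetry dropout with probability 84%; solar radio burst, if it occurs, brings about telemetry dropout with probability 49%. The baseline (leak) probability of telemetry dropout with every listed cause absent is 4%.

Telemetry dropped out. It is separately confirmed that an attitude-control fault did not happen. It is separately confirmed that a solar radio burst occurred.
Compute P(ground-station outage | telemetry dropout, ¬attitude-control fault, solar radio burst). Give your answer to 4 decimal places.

P(ground-station outage | telemetry dropout, ¬attitude-control fault, solar radio burst) ≈ 0.0360

Under noisy-OR, P(telemetry dropout | causes) = 1 − (1−0.04)·∏(1−qᵢ) over the active causes.
By total probability over both values of ground-station outage:
  P(telemetry dropout | ¬attitude-control fault, solar radio burst) = 0.5104*0.979 + 0.887392*0.021
        = 0.499682 + 0.018635 = 0.518317
Keeping only the ground-station outage-present terms gives 0.018635, so
  P(ground-station outage | telemetry dropout, ¬attitude-control fault, solar radio burst) = 0.018635 / 0.518317 ≈ 0.0360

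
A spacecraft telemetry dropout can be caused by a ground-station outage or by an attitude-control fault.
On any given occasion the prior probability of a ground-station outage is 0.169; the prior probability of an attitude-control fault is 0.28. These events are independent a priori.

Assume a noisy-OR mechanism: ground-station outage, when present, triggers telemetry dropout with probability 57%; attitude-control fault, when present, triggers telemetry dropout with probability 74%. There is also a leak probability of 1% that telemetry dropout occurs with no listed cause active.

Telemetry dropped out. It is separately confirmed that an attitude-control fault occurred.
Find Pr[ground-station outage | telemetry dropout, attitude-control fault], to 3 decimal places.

Pr[ground-station outage | telemetry dropout, attitude-control fault] ≈ 0.196

Under noisy-OR, P(telemetry dropout | causes) = 1 − (1−0.01)·∏(1−qᵢ) over the active causes.
Sum P(telemetry dropout|·) weighted by the priors over both values of ground-station outage:
  P(telemetry dropout | attitude-control fault) = 0.7426*0.831 + 0.889318*0.169
        = 0.617101 + 0.150295 = 0.767396
The terms with ground-station outage present sum to 0.150295, so
  P(ground-station outage | telemetry dropout, attitude-control fault) = 0.150295 / 0.767396 ≈ 0.196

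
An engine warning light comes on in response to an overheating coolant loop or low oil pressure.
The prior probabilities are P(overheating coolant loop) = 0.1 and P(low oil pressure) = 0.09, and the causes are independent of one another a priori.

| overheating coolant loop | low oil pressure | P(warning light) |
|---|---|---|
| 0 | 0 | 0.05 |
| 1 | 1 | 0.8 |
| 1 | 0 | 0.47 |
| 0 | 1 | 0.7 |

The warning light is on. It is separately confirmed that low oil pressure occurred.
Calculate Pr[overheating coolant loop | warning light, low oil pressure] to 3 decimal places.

Pr[overheating coolant loop | warning light, low oil pressure] ≈ 0.113

Sum P(warning light|·) weighted by the priors over both values of overheating coolant loop:
  P(warning light | low oil pressure) = 0.7*0.9 + 0.8*0.1
        = 0.630000 + 0.080000 = 0.710000
Keeping only the overheating coolant loop-present terms gives 0.080000, so
  P(overheating coolant loop | warning light, low oil pressure) = 0.080000 / 0.710000 ≈ 0.113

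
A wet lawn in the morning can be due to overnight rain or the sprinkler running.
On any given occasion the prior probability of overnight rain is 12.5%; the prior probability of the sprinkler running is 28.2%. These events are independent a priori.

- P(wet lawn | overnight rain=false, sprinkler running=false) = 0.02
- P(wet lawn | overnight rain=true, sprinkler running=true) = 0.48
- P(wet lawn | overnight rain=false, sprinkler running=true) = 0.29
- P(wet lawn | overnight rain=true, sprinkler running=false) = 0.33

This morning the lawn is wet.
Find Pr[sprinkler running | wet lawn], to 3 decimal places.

Pr[sprinkler running | wet lawn] ≈ 0.677

P(wet lawn) = 0.02*0.875*0.718 + 0.29*0.875*0.282 + 0.33*0.125*0.718 + 0.48*0.125*0.282 = 0.012565 + 0.071557 + 0.029618 + 0.016920 = 0.130660
Of this, 0.088477 comes from 0.071557 + 0.016920 (the sprinkler running=true cases).
So P(sprinkler running | wet lawn) = 0.088477/0.130660 ≈ 0.677.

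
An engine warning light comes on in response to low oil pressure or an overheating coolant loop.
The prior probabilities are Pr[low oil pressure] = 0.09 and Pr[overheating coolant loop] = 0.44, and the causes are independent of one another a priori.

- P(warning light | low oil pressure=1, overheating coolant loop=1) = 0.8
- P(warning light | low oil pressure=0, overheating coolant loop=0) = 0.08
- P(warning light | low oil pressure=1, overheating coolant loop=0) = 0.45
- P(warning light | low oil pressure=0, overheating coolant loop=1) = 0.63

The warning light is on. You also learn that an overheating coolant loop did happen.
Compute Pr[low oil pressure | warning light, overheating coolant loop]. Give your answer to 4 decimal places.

Pr[low oil pressure | warning light, overheating coolant loop] ≈ 0.1116

P(warning light | overheating coolant loop) = 0.63×0.91 + 0.8×0.09 = 0.573300 + 0.072000 = 0.645300
Restricting to configurations with low oil pressure present: 0.8×0.09 = 0.072000.
So P(low oil pressure | warning light, overheating coolant loop) = 0.072000/0.645300 ≈ 0.1116.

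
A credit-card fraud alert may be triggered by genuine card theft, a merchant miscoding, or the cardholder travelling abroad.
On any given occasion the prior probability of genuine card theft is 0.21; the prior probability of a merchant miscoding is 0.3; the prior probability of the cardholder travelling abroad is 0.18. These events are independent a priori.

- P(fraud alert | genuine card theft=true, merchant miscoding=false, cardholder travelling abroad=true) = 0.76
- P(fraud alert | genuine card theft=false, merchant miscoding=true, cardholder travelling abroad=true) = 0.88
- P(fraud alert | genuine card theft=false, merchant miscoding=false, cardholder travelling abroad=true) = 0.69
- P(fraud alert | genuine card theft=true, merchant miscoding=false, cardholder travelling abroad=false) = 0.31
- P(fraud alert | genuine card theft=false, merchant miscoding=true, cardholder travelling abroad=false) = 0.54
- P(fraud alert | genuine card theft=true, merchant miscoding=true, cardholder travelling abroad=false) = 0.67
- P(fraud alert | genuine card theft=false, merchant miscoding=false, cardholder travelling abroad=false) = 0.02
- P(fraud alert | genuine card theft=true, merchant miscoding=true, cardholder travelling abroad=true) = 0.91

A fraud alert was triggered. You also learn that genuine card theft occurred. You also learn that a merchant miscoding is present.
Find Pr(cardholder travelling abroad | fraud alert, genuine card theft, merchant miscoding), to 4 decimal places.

P(fraud alert | genuine card theft, merchant miscoding) = 0.67*0.82 + 0.91*0.18 = 0.549400 + 0.163800 = 0.713200
Of this, 0.163800 comes from 0.91*0.18 (the cardholder travelling abroad=true cases).
P(cardholder travelling abroad | fraud alert, genuine card theft, merchant miscoding) = 0.163800 / 0.713200 ≈ 0.2297

Pr(cardholder travelling abroad | fraud alert, genuine card theft, merchant miscoding) ≈ 0.2297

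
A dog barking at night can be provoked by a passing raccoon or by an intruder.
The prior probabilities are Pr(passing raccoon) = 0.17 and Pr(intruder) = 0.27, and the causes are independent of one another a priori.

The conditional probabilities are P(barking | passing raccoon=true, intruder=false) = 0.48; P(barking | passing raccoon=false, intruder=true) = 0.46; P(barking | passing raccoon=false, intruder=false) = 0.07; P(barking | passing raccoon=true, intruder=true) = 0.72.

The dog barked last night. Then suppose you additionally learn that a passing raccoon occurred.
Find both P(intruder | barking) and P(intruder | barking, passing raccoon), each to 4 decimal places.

For the numerator, keep only intruder=true terms: 0.103086 + 0.033048 = 0.136134
The normalizing constant is 0.07·0.83·0.73 + 0.46·0.83·0.27 + 0.48·0.17·0.73 + 0.72·0.17·0.27 = 0.238115
P(intruder | barking) = 0.136134/0.238115 ≈ 0.5717

Now also conditioning on passing raccoon=true:
P(barking | passing raccoon) = 0.48·0.73 + 0.72·0.27 = 0.350400 + 0.194400 = 0.544800
Of this, 0.194400 comes from 0.72·0.27 (the intruder=true cases).
P(intruder | barking, passing raccoon) = 0.194400 / 0.544800 ≈ 0.3568

P(intruder | barking) ≈ 0.5717; P(intruder | barking, passing raccoon) ≈ 0.3568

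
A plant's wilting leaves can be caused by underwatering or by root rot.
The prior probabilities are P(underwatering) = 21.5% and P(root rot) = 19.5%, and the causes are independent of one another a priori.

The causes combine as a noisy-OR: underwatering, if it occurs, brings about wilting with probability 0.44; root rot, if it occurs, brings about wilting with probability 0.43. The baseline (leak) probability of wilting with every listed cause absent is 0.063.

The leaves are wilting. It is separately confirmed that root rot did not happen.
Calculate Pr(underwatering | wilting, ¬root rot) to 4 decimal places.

Under noisy-OR, P(wilting | causes) = 1 − (1−0.063)·∏(1−qᵢ) over the active causes.
Enumerate both values of underwatering and weight by the priors:
  P(wilting | ¬root rot) = 0.063·0.785 + 0.47528·0.215
        = 0.049455 + 0.102185 = 0.151640
Configurations with underwatering contribute 0.102185, so
  P(underwatering | wilting, ¬root rot) = 0.102185 / 0.151640 ≈ 0.6739

Pr(underwatering | wilting, ¬root rot) ≈ 0.6739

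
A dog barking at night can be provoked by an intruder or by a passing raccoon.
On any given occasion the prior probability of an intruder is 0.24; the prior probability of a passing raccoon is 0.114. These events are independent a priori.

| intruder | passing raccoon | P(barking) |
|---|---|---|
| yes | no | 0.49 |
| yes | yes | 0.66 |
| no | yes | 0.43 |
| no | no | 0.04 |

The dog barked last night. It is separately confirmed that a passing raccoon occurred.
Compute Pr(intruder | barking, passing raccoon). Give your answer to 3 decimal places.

P(barking | passing raccoon) = 0.43*0.76 + 0.66*0.24 = 0.326800 + 0.158400 = 0.485200
The intruder-present share is 0.66*0.24 = 0.158400.
P(intruder | barking, passing raccoon) = 0.158400 / 0.485200 ≈ 0.326

Pr(intruder | barking, passing raccoon) ≈ 0.326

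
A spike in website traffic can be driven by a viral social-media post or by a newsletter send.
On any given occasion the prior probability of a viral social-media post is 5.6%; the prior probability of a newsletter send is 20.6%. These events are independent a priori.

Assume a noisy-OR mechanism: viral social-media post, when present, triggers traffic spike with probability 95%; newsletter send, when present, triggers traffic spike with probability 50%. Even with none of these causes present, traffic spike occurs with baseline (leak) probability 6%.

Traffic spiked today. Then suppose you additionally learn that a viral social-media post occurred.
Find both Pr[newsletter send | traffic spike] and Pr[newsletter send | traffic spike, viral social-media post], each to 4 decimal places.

Under noisy-OR, P(traffic spike | causes) = 1 − (1−0.06)·∏(1−qᵢ) over the active causes.
P(traffic spike) = 0.06*0.944*0.794 + 0.53*0.944*0.206 + 0.953*0.056*0.794 + 0.9765*0.056*0.206 = 0.044972 + 0.103066 + 0.042374 + 0.011265 = 0.201677
Of this, 0.114331 comes from 0.103066 + 0.011265 (the newsletter send=true cases).
Hence the posterior is 0.114331/0.201677 ≈ 0.5669.

Now also conditioning on viral social-media post=true:
P(traffic spike | viral social-media post) = 0.953×0.794 + 0.9765×0.206 = 0.756682 + 0.201159 = 0.957841
Restricting to configurations with newsletter send present: 0.9765×0.206 = 0.201159.
So P(newsletter send | traffic spike, viral social-media post) = 0.201159/0.957841 ≈ 0.2100.
— viral social-media post explains away the evidence for newsletter send.

Pr[newsletter send | traffic spike] ≈ 0.5669; Pr[newsletter send | traffic spike, viral social-media post] ≈ 0.2100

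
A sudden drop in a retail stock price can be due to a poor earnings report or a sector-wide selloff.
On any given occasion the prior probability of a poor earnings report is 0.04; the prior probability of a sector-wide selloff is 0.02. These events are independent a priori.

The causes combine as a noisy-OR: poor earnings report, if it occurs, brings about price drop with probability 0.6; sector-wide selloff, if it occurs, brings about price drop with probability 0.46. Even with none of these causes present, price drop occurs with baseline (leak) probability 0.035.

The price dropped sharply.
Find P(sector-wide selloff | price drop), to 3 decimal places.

Under noisy-OR, P(price drop | causes) = 1 − (1−0.035)·∏(1−qᵢ) over the active causes.
By total probability over the 4 (poor earnings report, sector-wide selloff) configurations:
  P(price drop) = 0.035·0.96·0.98 + 0.4789·0.96·0.02 + 0.614·0.04·0.98 + 0.79156·0.04·0.02
        = 0.032928 + 0.009195 + 0.024069 + 0.000633 = 0.066825
The terms with sector-wide selloff present sum to 0.009828, so
  P(sector-wide selloff | price drop) = 0.009828 / 0.066825 ≈ 0.147

P(sector-wide selloff | price drop) ≈ 0.147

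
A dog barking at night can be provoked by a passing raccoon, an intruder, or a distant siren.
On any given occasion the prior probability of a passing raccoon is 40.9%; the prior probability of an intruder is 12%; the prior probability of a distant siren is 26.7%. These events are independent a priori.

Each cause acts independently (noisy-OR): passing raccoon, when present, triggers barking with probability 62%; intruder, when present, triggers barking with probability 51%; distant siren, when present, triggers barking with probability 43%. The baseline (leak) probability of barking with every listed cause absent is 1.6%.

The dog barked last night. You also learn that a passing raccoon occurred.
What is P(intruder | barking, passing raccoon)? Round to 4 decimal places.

Under noisy-OR, P(barking | causes) = 1 − (1−0.016)·∏(1−qᵢ) over the active causes.
P(barking | passing raccoon) = 0.62608*0.88*0.733 + 0.786866*0.88*0.267 + 0.816779*0.12*0.733 + 0.895564*0.12*0.267 = 0.403847 + 0.184882 + 0.071844 + 0.028694 = 0.689267
The intruder-present share is 0.071844 + 0.028694 = 0.100538.
P(intruder | barking, passing raccoon) = 0.100538 / 0.689267 ≈ 0.1459

P(intruder | barking, passing raccoon) ≈ 0.1459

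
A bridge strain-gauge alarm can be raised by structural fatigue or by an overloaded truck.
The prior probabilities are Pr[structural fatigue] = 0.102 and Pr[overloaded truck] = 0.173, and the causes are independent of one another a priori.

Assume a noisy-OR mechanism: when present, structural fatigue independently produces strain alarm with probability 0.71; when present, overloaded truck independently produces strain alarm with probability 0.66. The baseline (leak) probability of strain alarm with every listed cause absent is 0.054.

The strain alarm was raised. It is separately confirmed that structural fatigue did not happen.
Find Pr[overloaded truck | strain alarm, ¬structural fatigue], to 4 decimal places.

Pr[overloaded truck | strain alarm, ¬structural fatigue] ≈ 0.7244

Under noisy-OR, P(strain alarm | causes) = 1 − (1−0.054)·∏(1−qᵢ) over the active causes.
Weight on overloaded truck=true, given the evidence: 0.67836×0.173 = 0.117356
Normalizer over all consistent configurations: 0.054×0.827 + 0.67836×0.173 = 0.162014
Posterior = 0.117356 / 0.162014 ≈ 0.7244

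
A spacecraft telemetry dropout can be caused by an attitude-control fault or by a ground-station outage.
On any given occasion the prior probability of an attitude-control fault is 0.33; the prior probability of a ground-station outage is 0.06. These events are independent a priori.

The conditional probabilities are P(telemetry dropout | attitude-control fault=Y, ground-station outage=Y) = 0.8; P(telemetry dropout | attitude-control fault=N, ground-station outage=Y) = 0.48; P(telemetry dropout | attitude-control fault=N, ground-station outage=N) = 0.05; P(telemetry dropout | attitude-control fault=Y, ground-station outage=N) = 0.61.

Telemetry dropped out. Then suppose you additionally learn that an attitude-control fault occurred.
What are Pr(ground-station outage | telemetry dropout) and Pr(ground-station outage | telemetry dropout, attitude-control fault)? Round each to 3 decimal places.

Enumerate the 4 (attitude-control fault, ground-station outage) configurations and weight by the priors:
  P(telemetry dropout) = 0.05·0.67·0.94 + 0.48·0.67·0.06 + 0.61·0.33·0.94 + 0.8·0.33·0.06
        = 0.031490 + 0.019296 + 0.189222 + 0.015840 = 0.255848
Configurations with ground-station outage contribute 0.035136, so
  P(ground-station outage | telemetry dropout) = 0.035136 / 0.255848 ≈ 0.137

With the extra evidence:
P(telemetry dropout | attitude-control fault) = 0.61*0.94 + 0.8*0.06 = 0.573400 + 0.048000 = 0.621400
Of this, 0.048000 comes from 0.8*0.06 (the ground-station outage=true cases).
P(ground-station outage | telemetry dropout, attitude-control fault) = 0.048000 / 0.621400 ≈ 0.077
This is intercausal reasoning (explaining away): once attitude-control fault accounts for the telemetry dropout, ground-station outage becomes less likely.

Pr(ground-station outage | telemetry dropout) ≈ 0.137; Pr(ground-station outage | telemetry dropout, attitude-control fault) ≈ 0.077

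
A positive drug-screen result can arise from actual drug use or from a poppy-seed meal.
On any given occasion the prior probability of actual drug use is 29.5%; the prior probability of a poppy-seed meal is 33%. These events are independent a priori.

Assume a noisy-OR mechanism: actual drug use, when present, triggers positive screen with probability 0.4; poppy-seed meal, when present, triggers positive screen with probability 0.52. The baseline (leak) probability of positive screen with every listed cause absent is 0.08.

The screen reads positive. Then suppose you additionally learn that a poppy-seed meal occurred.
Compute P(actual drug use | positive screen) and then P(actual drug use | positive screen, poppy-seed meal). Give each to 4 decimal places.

P(actual drug use | positive screen) ≈ 0.4884; P(actual drug use | positive screen, poppy-seed meal) ≈ 0.3552

Under noisy-OR, P(positive screen | causes) = 1 − (1−0.08)·∏(1−qᵢ) over the active causes.
By total probability over the 4 (actual drug use, poppy-seed meal) configurations:
  P(positive screen) = 0.08*0.705*0.67 + 0.5584*0.705*0.33 + 0.448*0.295*0.67 + 0.73504*0.295*0.33
        = 0.037788 + 0.129912 + 0.088547 + 0.071556 = 0.327803
Keeping only the actual drug use-present terms gives 0.160103, so
  P(actual drug use | positive screen) = 0.160103 / 0.327803 ≈ 0.4884

With the extra evidence:
Numerator (weight on configurations with actual drug use): 0.73504*0.295 = 0.216837
Denominator P(positive screen | poppy-seed meal): 0.5584*0.705 + 0.73504*0.295 = 0.610509
P(actual drug use | positive screen, poppy-seed meal) = 0.216837/0.610509 ≈ 0.3552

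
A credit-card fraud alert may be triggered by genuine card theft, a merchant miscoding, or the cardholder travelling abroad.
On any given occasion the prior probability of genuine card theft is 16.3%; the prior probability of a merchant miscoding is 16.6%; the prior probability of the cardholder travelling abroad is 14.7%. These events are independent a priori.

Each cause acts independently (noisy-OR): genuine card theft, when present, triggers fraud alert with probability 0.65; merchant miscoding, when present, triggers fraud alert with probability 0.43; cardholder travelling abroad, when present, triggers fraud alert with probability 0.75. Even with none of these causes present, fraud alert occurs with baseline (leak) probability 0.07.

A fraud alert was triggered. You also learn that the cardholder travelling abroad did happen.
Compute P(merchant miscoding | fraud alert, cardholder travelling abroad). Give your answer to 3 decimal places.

Under noisy-OR, P(fraud alert | causes) = 1 − (1−0.07)·∏(1−qᵢ) over the active causes.
Numerator (weight on configurations with merchant miscoding): 0.120529 + 0.025803 = 0.146332
Denominator P(fraud alert | cardholder travelling abroad): 0.7675×0.837×0.834 + 0.867475×0.837×0.166 + 0.918625×0.163×0.834 + 0.953616×0.163×0.166 = 0.806972
Posterior = 0.146332 / 0.806972 ≈ 0.181

P(merchant miscoding | fraud alert, cardholder travelling abroad) ≈ 0.181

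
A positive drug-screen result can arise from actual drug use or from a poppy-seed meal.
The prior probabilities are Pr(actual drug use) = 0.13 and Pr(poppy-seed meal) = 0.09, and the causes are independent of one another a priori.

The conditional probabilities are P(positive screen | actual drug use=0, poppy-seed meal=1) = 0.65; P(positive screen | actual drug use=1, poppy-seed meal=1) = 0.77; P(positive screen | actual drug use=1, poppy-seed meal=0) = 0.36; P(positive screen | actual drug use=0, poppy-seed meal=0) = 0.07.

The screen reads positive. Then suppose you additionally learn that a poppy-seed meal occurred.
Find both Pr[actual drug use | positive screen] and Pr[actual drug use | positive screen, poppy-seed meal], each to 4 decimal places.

Pr[actual drug use | positive screen] ≈ 0.3267; Pr[actual drug use | positive screen, poppy-seed meal] ≈ 0.1504

By total probability over the 4 (actual drug use, poppy-seed meal) configurations:
  P(positive screen) = 0.07·0.87·0.91 + 0.65·0.87·0.09 + 0.36·0.13·0.91 + 0.77·0.13·0.09
        = 0.055419 + 0.050895 + 0.042588 + 0.009009 = 0.157911
Configurations with actual drug use contribute 0.051597, so
  P(actual drug use | positive screen) = 0.051597 / 0.157911 ≈ 0.3267

Now also conditioning on poppy-seed meal=true:
Enumerate both values of actual drug use and weight by the priors:
  P(positive screen | poppy-seed meal) = 0.65*0.87 + 0.77*0.13
        = 0.565500 + 0.100100 = 0.665600
Keeping only the actual drug use-present terms gives 0.100100, so
  P(actual drug use | positive screen, poppy-seed meal) = 0.100100 / 0.665600 ≈ 0.1504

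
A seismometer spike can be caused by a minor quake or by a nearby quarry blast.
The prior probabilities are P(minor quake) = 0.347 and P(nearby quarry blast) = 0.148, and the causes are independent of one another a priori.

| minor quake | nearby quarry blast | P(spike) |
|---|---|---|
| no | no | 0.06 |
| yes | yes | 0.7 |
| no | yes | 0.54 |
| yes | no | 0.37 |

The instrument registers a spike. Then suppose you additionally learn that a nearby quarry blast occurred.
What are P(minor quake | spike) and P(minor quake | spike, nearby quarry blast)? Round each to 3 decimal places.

Numerator (weight on configurations with minor quake): 0.109388 + 0.035949 = 0.145337
Normalizer over all consistent configurations: 0.06*0.653*0.852 + 0.54*0.653*0.148 + 0.37*0.347*0.852 + 0.7*0.347*0.148 = 0.230906
Posterior = 0.145337 / 0.230906 ≈ 0.629

Now condition on the additional information:
P(spike | nearby quarry blast) = 0.54*0.653 + 0.7*0.347 = 0.352620 + 0.242900 = 0.595520
Of this, 0.242900 comes from 0.7*0.347 (the minor quake=true cases).
P(minor quake | spike, nearby quarry blast) = 0.242900 / 0.595520 ≈ 0.408
— nearby quarry blast explains away the evidence for minor quake.

P(minor quake | spike) ≈ 0.629; P(minor quake | spike, nearby quarry blast) ≈ 0.408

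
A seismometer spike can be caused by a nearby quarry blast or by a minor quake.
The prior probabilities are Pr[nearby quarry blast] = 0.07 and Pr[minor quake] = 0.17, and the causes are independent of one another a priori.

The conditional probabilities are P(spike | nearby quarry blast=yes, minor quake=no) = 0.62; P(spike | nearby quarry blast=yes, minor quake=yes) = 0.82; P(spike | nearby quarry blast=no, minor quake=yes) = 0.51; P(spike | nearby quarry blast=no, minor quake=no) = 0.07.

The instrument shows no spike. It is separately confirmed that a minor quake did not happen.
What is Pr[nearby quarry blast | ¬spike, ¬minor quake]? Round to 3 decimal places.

Pr[nearby quarry blast | ¬spike, ¬minor quake] ≈ 0.030

By total probability over both values of nearby quarry blast:
  P(¬spike | ¬minor quake) = 0.93·0.93 + 0.38·0.07
        = 0.864900 + 0.026600 = 0.891500
Keeping only the nearby quarry blast-present terms gives 0.026600, so
  P(nearby quarry blast | ¬spike, ¬minor quake) = 0.026600 / 0.891500 ≈ 0.030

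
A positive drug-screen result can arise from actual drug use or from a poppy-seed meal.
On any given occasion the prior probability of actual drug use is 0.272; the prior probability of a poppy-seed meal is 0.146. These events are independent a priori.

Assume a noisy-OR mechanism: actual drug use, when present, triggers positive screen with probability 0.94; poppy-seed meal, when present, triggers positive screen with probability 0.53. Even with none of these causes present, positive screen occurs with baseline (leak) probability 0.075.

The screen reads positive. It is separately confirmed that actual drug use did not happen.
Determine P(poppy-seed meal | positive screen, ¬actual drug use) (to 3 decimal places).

P(poppy-seed meal | positive screen, ¬actual drug use) ≈ 0.563

Under noisy-OR, P(positive screen | causes) = 1 − (1−0.075)·∏(1−qᵢ) over the active causes.
Sum P(positive screen|·) weighted by the priors over both values of poppy-seed meal:
  P(positive screen | ¬actual drug use) = 0.075·0.854 + 0.56525·0.146
        = 0.064050 + 0.082527 = 0.146577
Keeping only the poppy-seed meal-present terms gives 0.082527, so
  P(poppy-seed meal | positive screen, ¬actual drug use) = 0.082527 / 0.146577 ≈ 0.563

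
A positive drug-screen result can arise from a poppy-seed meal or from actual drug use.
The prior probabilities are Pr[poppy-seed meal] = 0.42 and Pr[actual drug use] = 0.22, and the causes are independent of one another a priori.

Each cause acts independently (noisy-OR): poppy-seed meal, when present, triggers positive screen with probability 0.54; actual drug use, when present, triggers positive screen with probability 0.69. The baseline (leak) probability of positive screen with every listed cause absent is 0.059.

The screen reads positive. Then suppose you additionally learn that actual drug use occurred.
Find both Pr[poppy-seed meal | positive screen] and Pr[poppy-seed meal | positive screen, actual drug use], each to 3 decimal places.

Under noisy-OR, P(positive screen | causes) = 1 − (1−0.059)·∏(1−qᵢ) over the active causes.
Weight on poppy-seed meal=true, given the evidence: 0.185795 + 0.080001 = 0.265796
Normalizer over all consistent configurations: 0.059·0.58·0.78 + 0.70829·0.58·0.22 + 0.56714·0.42·0.78 + 0.865813·0.42·0.22 = 0.382866
Posterior = 0.265796 / 0.382866 ≈ 0.694

Now also conditioning on actual drug use=true:
By total probability over both values of poppy-seed meal:
  P(positive screen | actual drug use) = 0.70829*0.58 + 0.865813*0.42
        = 0.410808 + 0.363641 = 0.774449
Configurations with poppy-seed meal contribute 0.363641, so
  P(poppy-seed meal | positive screen, actual drug use) = 0.363641 / 0.774449 ≈ 0.470

Pr[poppy-seed meal | positive screen] ≈ 0.694; Pr[poppy-seed meal | positive screen, actual drug use] ≈ 0.470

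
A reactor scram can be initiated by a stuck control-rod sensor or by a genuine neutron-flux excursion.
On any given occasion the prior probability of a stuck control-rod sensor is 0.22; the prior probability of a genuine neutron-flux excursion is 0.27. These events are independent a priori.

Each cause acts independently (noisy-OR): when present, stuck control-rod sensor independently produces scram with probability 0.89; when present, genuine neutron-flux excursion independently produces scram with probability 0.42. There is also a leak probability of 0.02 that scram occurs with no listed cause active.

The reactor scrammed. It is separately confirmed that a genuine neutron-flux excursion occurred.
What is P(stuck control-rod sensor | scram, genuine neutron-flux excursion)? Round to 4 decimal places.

P(stuck control-rod sensor | scram, genuine neutron-flux excursion) ≈ 0.3799

Under noisy-OR, P(scram | causes) = 1 − (1−0.02)·∏(1−qᵢ) over the active causes.
Enumerate both values of stuck control-rod sensor and weight by the priors:
  P(scram | genuine neutron-flux excursion) = 0.4316*0.78 + 0.937476*0.22
        = 0.336648 + 0.206245 = 0.542893
Configurations with stuck control-rod sensor contribute 0.206245, so
  P(stuck control-rod sensor | scram, genuine neutron-flux excursion) = 0.206245 / 0.542893 ≈ 0.3799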